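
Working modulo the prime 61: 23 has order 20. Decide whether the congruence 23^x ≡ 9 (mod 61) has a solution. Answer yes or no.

yes

9 ∈ ⟨23⟩ iff 9^20 ≡ 1 (mod 61), since |⟨23⟩| = 20.
9^20 mod 61 = 1.
Since 1 = 1, 9 lies in the subgroup.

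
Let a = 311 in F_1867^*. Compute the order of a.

1866

The order of 311 must divide p − 1 = 1866 = 2 · 3 · 311.
Divisors: 1, 2, 3, 6, 311, 622, 933, 1866.
Check each in increasing order: 311^1 ≡ 311;  311^2 ≡ 1504;  311^3 ≡ 994;  311^6 ≡ 393;  311^311 ≡ 1033;  311^622 ≡ 1032;  311^933 ≡ 1866;  311^1866 ≡ 1.
Smallest exponent giving 1 is 1866.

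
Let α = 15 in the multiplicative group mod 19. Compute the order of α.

18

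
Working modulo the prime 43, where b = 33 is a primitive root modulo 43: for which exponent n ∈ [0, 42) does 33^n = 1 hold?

Successive powers of 33 modulo 43:
  33^0=1
So 33^0 ≡ 1 (mod 43), giving n = 0.

0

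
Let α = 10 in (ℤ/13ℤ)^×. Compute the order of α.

The order of 10 must divide p − 1 = 12 = 2^2 · 3.
Divisors: 1, 2, 3, 4, 6, 12.
Check each in increasing order: 10^1 ≡ 10;  10^2 ≡ 9;  10^3 ≡ 12;  10^4 ≡ 3;  10^6 ≡ 1.
Smallest exponent giving 1 is 6.

6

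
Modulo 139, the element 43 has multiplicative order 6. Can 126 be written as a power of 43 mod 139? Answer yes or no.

⟨43⟩ has order 6; its elements mod 139 are {1, 42, 43, 96, 97, 138}.
126 is not in this set.

no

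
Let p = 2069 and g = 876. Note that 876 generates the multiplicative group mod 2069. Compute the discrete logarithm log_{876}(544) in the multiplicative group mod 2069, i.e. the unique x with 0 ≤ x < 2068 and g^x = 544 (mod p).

134

Baby-step giant-step with m = ceil(sqrt(2068)) = 46.
Baby table (876^j mod 2069 for j=0..45):
  0:1  1:876  2:1846  3:1207  4:73  5:1878  6:273  7:1213
  8:1191  9:540  10:1308  11:1651  12:45  13:109  14:310  15:521
  16:1216  17:1750  18:1940  19:791  20:1870  21:1541  22:928  23:1880
  24:2025  25:767  26:1536  27:686  28:926  29:128  30:402  31:422
  32:1390  33:1068  34:380  35:1840  36:89  37:1411  38:843  39:1904
  40:290  41:1622  42:1538  43:369  44:480  45:473
Giant step factor: 876^(-46) ≡ 1884 (mod 2069).
Scan 544·1884^i mod 2069 for i = 0, 1, …:
  i=0: 544   i=1: 741   i=2: 1538
Match at i=2, j=42: x = 2·46 + 42 = 134.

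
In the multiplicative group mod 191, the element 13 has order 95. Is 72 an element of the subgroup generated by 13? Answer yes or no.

yes

72 ∈ ⟨13⟩ iff 72^95 ≡ 1 (mod 191), since |⟨13⟩| = 95.
72^95 mod 191 = 1.
Since 1 = 1, 72 lies in the subgroup.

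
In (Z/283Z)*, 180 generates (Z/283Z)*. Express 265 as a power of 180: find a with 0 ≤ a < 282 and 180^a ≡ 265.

152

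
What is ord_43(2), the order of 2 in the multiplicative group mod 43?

The order of 2 must divide p − 1 = 42 = 2 · 3 · 7.
Divisors: 1, 2, 3, 6, 7, 14, 21, 42.
Check each in increasing order: 2^1 ≡ 2;  2^2 ≡ 4;  2^3 ≡ 8;  2^6 ≡ 21;  2^7 ≡ 42;  2^14 ≡ 1.
Smallest exponent giving 1 is 14.

14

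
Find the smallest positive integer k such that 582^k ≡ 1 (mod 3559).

The order of 582 must divide p − 1 = 3558 = 2 · 3 · 593.
Divisors: 1, 2, 3, 6, 593, 1186, 1779, 3558.
Check each in increasing order: 582^1 ≡ 582;  582^2 ≡ 619;  582^3 ≡ 799;  582^6 ≡ 1340;  582^593 ≡ 1.
Smallest exponent giving 1 is 593.

593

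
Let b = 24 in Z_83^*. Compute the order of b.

82

The order of 24 must divide p − 1 = 82 = 2 · 41.
Divisors: 1, 2, 41, 82.
Check each in increasing order: 24^1 ≡ 24;  24^2 ≡ 78;  24^41 ≡ 82;  24^82 ≡ 1.
Smallest exponent giving 1 is 82.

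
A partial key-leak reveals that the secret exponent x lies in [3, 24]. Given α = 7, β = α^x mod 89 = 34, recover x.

Compute 7^3 mod 89 = 76, then multiply by 7 repeatedly:
  7^3=76  7^4=87  7^5=75  7^6=80  7^7=26
  7^8=4  7^9=28  7^10=18  7^11=37  7^12=81
  7^13=33  7^14=53  7^15=15  7^16=16  7^17=23
  7^18=72  7^19=59  7^20=57  7^21=43  7^22=34
Found 34 at exponent 22.

22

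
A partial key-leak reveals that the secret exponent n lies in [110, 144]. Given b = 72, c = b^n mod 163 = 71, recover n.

Compute 72^110 mod 163 = 100, then multiply by 72 repeatedly:
  72^110=100  72^111=28  72^112=60  72^113=82  72^114=36
  72^115=147  72^116=152  72^117=23  72^118=26  72^119=79
  72^120=146  72^121=80  72^122=55  72^123=48  72^124=33
  72^125=94  72^126=85  72^127=89  72^128=51  72^129=86
  72^130=161  72^131=19  72^132=64  72^133=44  72^134=71
Found 71 at exponent 134.

134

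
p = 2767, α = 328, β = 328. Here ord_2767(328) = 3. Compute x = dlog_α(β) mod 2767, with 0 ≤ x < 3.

Successive powers of 328 modulo 2767:
  328^0=1  328^1=328
So 328^1 ≡ 328 (mod 2767), giving x = 1.

1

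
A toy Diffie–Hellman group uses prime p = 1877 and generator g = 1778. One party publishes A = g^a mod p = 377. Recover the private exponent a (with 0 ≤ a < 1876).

514

Baby-step giant-step with m = ceil(sqrt(1876)) = 44.
Baby table (1778^j mod 1877 for j=0..43):
  0:1  1:1778  2:416  3:110  4:372  5:712  6:838  7:1503
  8:1363  9:207  10:154  11:1647  12:246  13:47  14:978  15:782
  16:1416  17:591  18:1555  19:1846  20:1192  21:243  22:344  23:1607
  24:452  25:300  26:332  27:918  28:1091  29:857  30:1499  31:1759
  32:420  33:1591  34:159  35:1152  36:449  37:597  38:961  39:588
  40:1852  41:598  42:862  43:1004
Giant step factor: 1778^(-44) ≡ 265 (mod 1877).
Scan 377·265^i mod 1877 for i = 0, 1, …:
  i=0: 377   i=1: 424   i=2: 1617   i=3: 549
  i=4: 956   i=5: 1822   i=6: 441   i=7: 491
  i=8: 602   i=9: 1862   i=10: 1656   i=11: 1499
Match at i=11, j=30: a = 11·44 + 30 = 514.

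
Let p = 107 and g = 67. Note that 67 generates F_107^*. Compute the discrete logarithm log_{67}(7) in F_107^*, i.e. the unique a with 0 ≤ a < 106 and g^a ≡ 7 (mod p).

21

Baby-step giant-step with m = ceil(sqrt(106)) = 11.
Baby table (67^j mod 107 for j=0..10):
  0:1  1:67  2:102  3:93  4:25  5:70  6:89  7:78
  8:90  9:38  10:85
Giant step factor: 67^(-11) ≡ 58 (mod 107).
Scan 7·58^i mod 107 for i = 0, 1, …:
  i=0: 7   i=1: 85
Match at i=1, j=10: a = 1·11 + 10 = 21.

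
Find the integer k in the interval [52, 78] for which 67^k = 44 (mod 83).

Compute 67^52 mod 83 = 75, then multiply by 67 repeatedly:
  67^52=75  67^53=45  67^54=27  67^55=66  67^56=23
  67^57=47  67^58=78  67^59=80  67^60=48  67^61=62
  67^62=4  67^63=19  67^64=28  67^65=50  67^66=30
  67^67=18  67^68=44
Found 44 at exponent 68.

68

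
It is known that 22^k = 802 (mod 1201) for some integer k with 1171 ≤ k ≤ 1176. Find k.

1172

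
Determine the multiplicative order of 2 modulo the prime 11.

10

The order of 2 must divide p − 1 = 10 = 2 · 5.
Divisors: 1, 2, 5, 10.
Check each in increasing order: 2^1 ≡ 2;  2^2 ≡ 4;  2^5 ≡ 10;  2^10 ≡ 1.
Smallest exponent giving 1 is 10.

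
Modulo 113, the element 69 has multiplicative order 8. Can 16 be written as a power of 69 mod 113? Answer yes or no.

no

⟨69⟩ has order 8; its elements mod 113 are {1, 15, 18, 44, 69, 95, 98, 112}.
16 is not in this set.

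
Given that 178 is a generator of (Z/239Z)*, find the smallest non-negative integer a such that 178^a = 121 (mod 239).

Baby-step giant-step with m = ceil(sqrt(238)) = 16.
Baby table (178^j mod 239 for j=0..15):
  0:1  1:178  2:136  3:69  4:93  5:63  6:220  7:203
  8:45  9:123  10:145  11:237  12:122  13:206  14:101  15:53
Giant step factor: 178^(-16) ≡ 55 (mod 239).
Scan 121·55^i mod 239 for i = 0, 1, …:
  i=0: 121   i=1: 202   i=2: 116   i=3: 166
  i=4: 48   i=5: 11   i=6: 127   i=7: 54
  i=8: 102   i=9: 113   i=10: 1
Match at i=10, j=0: a = 10·16 + 0 = 160.

160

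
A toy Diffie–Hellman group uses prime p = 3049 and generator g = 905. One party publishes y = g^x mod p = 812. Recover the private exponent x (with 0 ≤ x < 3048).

2180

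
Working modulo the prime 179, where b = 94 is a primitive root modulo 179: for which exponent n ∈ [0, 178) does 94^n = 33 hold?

Baby-step giant-step with m = ceil(sqrt(178)) = 14.
Baby table (94^j mod 179 for j=0..13):
  0:1  1:94  2:65  3:24  4:108  5:128  6:39  7:86
  8:29  9:41  10:95  11:159  12:89  13:132
Giant step factor: 94^(-14) ≡ 22 (mod 179).
Scan 33·22^i mod 179 for i = 0, 1, …:
  i=0: 33   i=1: 10   i=2: 41
Match at i=2, j=9: n = 2·14 + 9 = 37.

37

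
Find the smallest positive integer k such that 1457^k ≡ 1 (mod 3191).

290

The order of 1457 must divide p − 1 = 3190 = 2 · 5 · 11 · 29.
Divisors: 1, 2, 5, 10, 11, 22, 29, 55, 58, 110, 145, 290, 319, 638, 1595, 3190.
Check each in increasing order: 1457^1 ≡ 1457;  1457^2 ≡ 834;  1457^5 ≡ 1784;  1457^10 ≡ 1229;  1457^11 ≡ 502;  1457^22 ≡ 3106;  1457^29 ≡ 1143;  1457^55 ≡ 1974;  1457^58 ≡ 1330;  1457^110 ≡ 465;  1457^145 ≡ 3190;  1457^290 ≡ 1.
Smallest exponent giving 1 is 290.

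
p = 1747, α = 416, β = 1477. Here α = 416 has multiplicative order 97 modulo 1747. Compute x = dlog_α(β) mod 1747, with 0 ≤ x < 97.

87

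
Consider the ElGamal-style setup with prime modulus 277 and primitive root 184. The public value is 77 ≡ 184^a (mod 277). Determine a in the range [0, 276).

245

Baby-step giant-step with m = ceil(sqrt(276)) = 17.
Baby table (184^j mod 277 for j=0..16):
  0:1  1:184  2:62  3:51  4:243  5:115  6:108  7:205
  8:48  9:245  10:206  11:232  12:30  13:257  14:198  15:145
  16:88
Giant step factor: 184^(-17) ≡ 11 (mod 277).
Scan 77·11^i mod 277 for i = 0, 1, …:
  i=0: 77   i=1: 16   i=2: 176   i=3: 274
  i=4: 244   i=5: 191   i=6: 162   i=7: 120
  i=8: 212   i=9: 116     …   i=13: 69
  i=14: 205
Match at i=14, j=7: a = 14·17 + 7 = 245.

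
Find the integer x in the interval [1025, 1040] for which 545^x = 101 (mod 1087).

Compute 545^1025 mod 1087 = 1018, then multiply by 545 repeatedly:
  545^1025=1018  545^1026=440  545^1027=660  545^1028=990  545^1029=398
  545^1030=597  545^1031=352  545^1032=528  545^1033=792  545^1034=101
Found 101 at exponent 1034.

1034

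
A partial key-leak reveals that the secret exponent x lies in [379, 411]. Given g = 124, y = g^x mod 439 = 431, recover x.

Compute 124^379 mod 439 = 316, then multiply by 124 repeatedly:
  124^379=316  124^380=113  124^381=403  124^382=365  124^383=43
  124^384=64  124^385=34  124^386=265  124^387=374  124^388=281
  124^389=163  124^390=18  124^391=37  124^392=198  124^393=407
  124^394=422  124^395=87  124^396=252  124^397=79  124^398=138
  124^399=430  124^400=201  124^401=340  124^402=16  124^403=228
  124^404=176  124^405=313  124^406=180  124^407=370  124^408=224
  124^409=119  124^410=269  124^411=431
Found 431 at exponent 411.

411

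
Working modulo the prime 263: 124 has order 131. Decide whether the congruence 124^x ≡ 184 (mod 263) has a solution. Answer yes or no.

yes

184 ∈ ⟨124⟩ iff 184^131 ≡ 1 (mod 263), since |⟨124⟩| = 131.
184^131 mod 263 = 1.
Since 1 = 1, 184 lies in the subgroup.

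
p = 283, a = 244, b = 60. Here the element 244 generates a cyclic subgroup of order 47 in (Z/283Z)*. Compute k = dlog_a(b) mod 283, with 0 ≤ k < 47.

37

Baby-step giant-step with m = ceil(sqrt(47)) = 7.
Baby table (244^j mod 283 for j=0..6):
  0:1  1:244  2:106  3:111  4:199  5:163  6:152
Giant step factor: 244^(-7) ≡ 151 (mod 283).
Scan 60·151^i mod 283 for i = 0, 1, …:
  i=0: 60   i=1: 4   i=2: 38   i=3: 78
  i=4: 175   i=5: 106
Match at i=5, j=2: k = 5·7 + 2 = 37.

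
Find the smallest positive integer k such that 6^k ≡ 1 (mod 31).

The order of 6 must divide p − 1 = 30 = 2 · 3 · 5.
Divisors: 1, 2, 3, 5, 6, 10, 15, 30.
Check each in increasing order: 6^1 ≡ 6;  6^2 ≡ 5;  6^3 ≡ 30;  6^5 ≡ 26;  6^6 ≡ 1.
Smallest exponent giving 1 is 6.

6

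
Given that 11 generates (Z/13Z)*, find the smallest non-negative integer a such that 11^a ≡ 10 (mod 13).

10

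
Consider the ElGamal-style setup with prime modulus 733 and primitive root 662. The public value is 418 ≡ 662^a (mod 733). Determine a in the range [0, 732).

Baby-step giant-step with m = ceil(sqrt(732)) = 28.
Baby table (662^j mod 733 for j=0..27):
  0:1  1:662  2:643  3:526  4:37  5:305  6:335  7:404
  8:636  9:290  10:667  11:288  12:76  13:468  14:490  15:394
  16:613  17:457  18:538  19:651  20:691  21:50  22:115  23:631
  24:645  25:384  26:590  27:624
Giant step factor: 662^(-28) ≡ 138 (mod 733).
Scan 418·138^i mod 733 for i = 0, 1, …:
  i=0: 418   i=1: 510   i=2: 12   i=3: 190
  i=4: 565   i=5: 272   i=6: 153   i=7: 590
Match at i=7, j=26: a = 7·28 + 26 = 222.

222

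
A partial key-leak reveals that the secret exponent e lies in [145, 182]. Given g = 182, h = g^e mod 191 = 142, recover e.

Compute 182^145 mod 191 = 139, then multiply by 182 repeatedly:
  182^145=139  182^146=86  182^147=181  182^148=90  182^149=145
  182^150=32  182^151=94  182^152=109  182^153=165  182^154=43
  182^155=186  182^156=45  182^157=168  182^158=16  182^159=47
  182^160=150  182^161=178  182^162=117  182^163=93  182^164=118
  182^165=84  182^166=8  182^167=119  182^168=75  182^169=89
  182^170=154  182^171=142
Found 142 at exponent 171.

171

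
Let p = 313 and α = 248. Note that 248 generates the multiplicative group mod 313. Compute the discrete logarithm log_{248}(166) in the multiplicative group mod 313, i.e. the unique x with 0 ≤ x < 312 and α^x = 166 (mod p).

98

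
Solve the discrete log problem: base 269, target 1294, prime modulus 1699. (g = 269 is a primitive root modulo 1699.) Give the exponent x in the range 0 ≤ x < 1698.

Baby-step giant-step with m = ceil(sqrt(1698)) = 42.
Baby table (269^j mod 1699 for j=0..41):
  0:1  1:269  2:1003  3:1365  4:201  5:1400  6:1121  7:826
  8:1324  9:1065  10:1053  11:1223  12:1080  13:1690  14:977  15:1167
  16:1307  17:1589  18:992  19:105  20:1061  21:1676  22:609  23:717
  24:886  25:474  26:81  27:1401  28:1390  29:130  30:990  31:1266
  32:754  33:645  34:207  35:1315  36:343  37:521  38:831  39:970
  40:983  41:1082
Giant step factor: 269^(-42) ≡ 986 (mod 1699).
Scan 1294·986^i mod 1699 for i = 0, 1, …:
  i=0: 1294   i=1: 1634   i=2: 472   i=3: 1565
  i=4: 398   i=5: 1658   i=6: 350   i=7: 203
  i=8: 1375   i=9: 1647     …   i=36: 810
  i=37: 130
Match at i=37, j=29: x = 37·42 + 29 = 1583.

1583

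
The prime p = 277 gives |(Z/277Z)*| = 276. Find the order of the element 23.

69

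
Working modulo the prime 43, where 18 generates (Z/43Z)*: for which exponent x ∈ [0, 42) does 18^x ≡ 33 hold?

Baby-step giant-step with m = ceil(sqrt(42)) = 7.
Baby table (18^j mod 43 for j=0..6):
  0:1  1:18  2:23  3:27  4:13  5:19  6:41
Giant step factor: 18^(-7) ≡ 37 (mod 43).
Scan 33·37^i mod 43 for i = 0, 1, …:
  i=0: 33   i=1: 17   i=2: 27
Match at i=2, j=3: x = 2·7 + 3 = 17.

17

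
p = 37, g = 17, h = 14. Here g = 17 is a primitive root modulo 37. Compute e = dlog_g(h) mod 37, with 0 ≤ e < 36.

15

Successive powers of 17 modulo 37:
  17^0=1  17^1=17  17^2=30  17^3=29  17^4=12  17^5=19
  17^6=27  17^7=15  17^8=33  17^9=6  17^10=28  17^11=32
  17^12=26  17^13=35  17^14=3  17^15=14
So 17^15 ≡ 14 (mod 37), giving e = 15.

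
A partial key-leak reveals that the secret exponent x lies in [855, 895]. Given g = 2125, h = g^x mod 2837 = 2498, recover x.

894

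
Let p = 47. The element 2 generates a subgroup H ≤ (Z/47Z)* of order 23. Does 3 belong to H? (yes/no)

⟨2⟩ has order 23; its elements mod 47 are {1, 2, 3, 4, 6, 7, 8, 9, 12, 14, 16, 17, 18, 21, 24, 25, 27, 28, 32, 34, 36, 37, 42}.
3 is in this set.

yes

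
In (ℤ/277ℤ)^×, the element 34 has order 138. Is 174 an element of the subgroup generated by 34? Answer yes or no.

no

174 ∈ ⟨34⟩ iff 174^138 ≡ 1 (mod 277), since |⟨34⟩| = 138.
174^138 mod 277 = 276.
Since 276 ≠ 1, 174 does not lie in the subgroup.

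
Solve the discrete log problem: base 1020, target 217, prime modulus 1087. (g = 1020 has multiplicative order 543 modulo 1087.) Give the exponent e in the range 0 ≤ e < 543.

70

Baby-step giant-step with m = ceil(sqrt(543)) = 24.
Baby table (1020^j mod 1087 for j=0..23):
  0:1  1:1020  2:141  3:336  4:315  5:635  6:935  7:401
  8:308  9:17  10:1035  11:223  12:277  13:1007  14:1012  15:677
  16:295  17:888  18:289  19:203  20:530  21:361  22:814  23:899
Giant step factor: 1020^(-24) ≡ 774 (mod 1087).
Scan 217·774^i mod 1087 for i = 0, 1, …:
  i=0: 217   i=1: 560   i=2: 814
Match at i=2, j=22: e = 2·24 + 22 = 70.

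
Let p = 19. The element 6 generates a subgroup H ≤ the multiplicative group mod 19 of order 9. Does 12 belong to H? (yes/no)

no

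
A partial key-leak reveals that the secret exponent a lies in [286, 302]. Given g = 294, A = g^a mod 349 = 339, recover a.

297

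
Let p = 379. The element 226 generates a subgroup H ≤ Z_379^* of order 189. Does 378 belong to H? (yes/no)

378 ∈ ⟨226⟩ iff 378^189 ≡ 1 (mod 379), since |⟨226⟩| = 189.
378^189 mod 379 = 378.
Since 378 ≠ 1, 378 does not lie in the subgroup.

no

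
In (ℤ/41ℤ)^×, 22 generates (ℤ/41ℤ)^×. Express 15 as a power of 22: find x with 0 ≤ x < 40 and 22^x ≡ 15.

33

Successive powers of 22 modulo 41:
  22^0=1  22^1=22  22^2=33  22^3=29  22^4=23  22^5=14
  22^6=21  22^7=11  22^8=37  22^9=35  22^10=32  22^11=7
  22^12=31  22^13=26  22^14=39  22^15=38  22^16=16  22^17=24
  22^18=36  22^19=13  22^20=40  22^21=19  22^22=8  22^23=12
  22^24=18  22^25=27  22^26=20  22^27=30  22^28=4  22^29=6
  22^30=9  22^31=34  22^32=10  22^33=15
So 22^33 ≡ 15 (mod 41), giving x = 33.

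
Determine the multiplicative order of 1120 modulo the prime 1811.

1810

The order of 1120 must divide p − 1 = 1810 = 2 · 5 · 181.
Divisors: 1, 2, 5, 10, 181, 362, 905, 1810.
Check each in increasing order: 1120^1 ≡ 1120;  1120^2 ≡ 1188;  1120^5 ≡ 1095;  1120^10 ≡ 143;  1120^181 ≡ 619;  1120^362 ≡ 1040;  1120^905 ≡ 1810;  1120^1810 ≡ 1.
Smallest exponent giving 1 is 1810.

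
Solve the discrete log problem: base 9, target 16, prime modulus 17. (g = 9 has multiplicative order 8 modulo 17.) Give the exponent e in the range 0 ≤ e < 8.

4

Successive powers of 9 modulo 17:
  9^0=1  9^1=9  9^2=13  9^3=15  9^4=16
So 9^4 ≡ 16 (mod 17), giving e = 4.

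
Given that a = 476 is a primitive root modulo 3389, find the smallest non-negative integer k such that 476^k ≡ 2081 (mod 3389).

742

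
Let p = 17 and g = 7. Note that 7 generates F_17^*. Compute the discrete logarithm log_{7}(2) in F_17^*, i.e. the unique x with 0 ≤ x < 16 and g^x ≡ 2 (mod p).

Successive powers of 7 modulo 17:
  7^0=1  7^1=7  7^2=15  7^3=3  7^4=4  7^5=11
  7^6=9  7^7=12  7^8=16  7^9=10  7^10=2
So 7^10 ≡ 2 (mod 17), giving x = 10.

10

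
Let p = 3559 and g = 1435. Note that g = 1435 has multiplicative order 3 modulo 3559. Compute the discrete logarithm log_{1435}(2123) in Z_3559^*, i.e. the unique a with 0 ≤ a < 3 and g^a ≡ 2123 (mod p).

Successive powers of 1435 modulo 3559:
  1435^0=1  1435^1=1435  1435^2=2123
So 1435^2 ≡ 2123 (mod 3559), giving a = 2.

2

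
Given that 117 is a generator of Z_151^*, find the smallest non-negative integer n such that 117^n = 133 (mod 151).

119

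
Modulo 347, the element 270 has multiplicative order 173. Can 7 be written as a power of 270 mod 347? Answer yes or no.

no

7 ∈ ⟨270⟩ iff 7^173 ≡ 1 (mod 347), since |⟨270⟩| = 173.
7^173 mod 347 = 346.
Since 346 ≠ 1, 7 does not lie in the subgroup.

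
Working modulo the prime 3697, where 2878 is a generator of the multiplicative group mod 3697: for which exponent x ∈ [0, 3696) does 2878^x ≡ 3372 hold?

3463

Baby-step giant-step with m = ceil(sqrt(3696)) = 61.
Baby table (2878^j mod 3697 for j=0..60):
  0:1  1:2878  2:1604  3:2456  4:3401  5:2119  6:2129  7:1333
  8:2585  9:1266  10:2003  11:1011  12:119  13:2358  14:2329  15:201
  16:1746  17:765  18:1955  19:3353  20:764  21:2774  22:1749  23:2005
  24:3070  25:3327  26:3573  27:1737  28:742  29:2307  30:3431  31:3428
  32:2188  33:1073  34:1099  35:1987  36:3024  37:334  38:32  39:3368
  40:3267  41:955  42:1619  43:1262  44:1582  45:1989  46:1386  47:3542
  48:1247  49:2776  50:111  51:1516  52:588  53:2735  54:417  55:2298
  56:3408  57:83  58:2266  59:40  60:513
Giant step factor: 2878^(-61) ≡ 141 (mod 3697).
Scan 3372·141^i mod 3697 for i = 0, 1, …:
  i=0: 3372   i=1: 2236   i=2: 1031   i=3: 1188
  i=4: 1143   i=5: 2192   i=6: 2221   i=7: 2613
  i=8: 2430   i=9: 2506     …   i=55: 130
  i=56: 3542
Match at i=56, j=47: x = 56·61 + 47 = 3463.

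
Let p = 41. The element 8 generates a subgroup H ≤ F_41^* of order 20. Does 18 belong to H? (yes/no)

18 ∈ ⟨8⟩ iff 18^20 ≡ 1 (mod 41), since |⟨8⟩| = 20.
18^20 mod 41 = 1.
Since 1 = 1, 18 lies in the subgroup.

yes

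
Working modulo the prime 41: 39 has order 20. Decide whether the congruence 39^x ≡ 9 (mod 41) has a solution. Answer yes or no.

yes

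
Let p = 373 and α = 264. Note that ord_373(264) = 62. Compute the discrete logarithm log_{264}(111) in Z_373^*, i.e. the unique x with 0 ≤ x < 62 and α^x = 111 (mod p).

50

Baby-step giant-step with m = ceil(sqrt(62)) = 8.
Baby table (264^j mod 373 for j=0..7):
  0:1  1:264  2:318  3:27  4:41  5:7  6:356  7:361
Giant step factor: 264^(-8) ≡ 75 (mod 373).
Scan 111·75^i mod 373 for i = 0, 1, …:
  i=0: 111   i=1: 119   i=2: 346   i=3: 213
  i=4: 309   i=5: 49   i=6: 318
Match at i=6, j=2: x = 6·8 + 2 = 50.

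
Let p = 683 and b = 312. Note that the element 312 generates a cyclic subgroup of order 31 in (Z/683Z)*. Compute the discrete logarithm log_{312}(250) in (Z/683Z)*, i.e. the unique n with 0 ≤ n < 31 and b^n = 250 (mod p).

Successive powers of 312 modulo 683:
  312^0=1  312^1=312  312^2=358  312^3=367  312^4=443  312^5=250
So 312^5 ≡ 250 (mod 683), giving n = 5.

5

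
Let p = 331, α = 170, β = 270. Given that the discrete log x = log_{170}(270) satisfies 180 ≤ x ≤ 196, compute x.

180

Compute 170^180 mod 331 = 270, then multiply by 170 repeatedly:
  170^180=270
Found 270 at exponent 180.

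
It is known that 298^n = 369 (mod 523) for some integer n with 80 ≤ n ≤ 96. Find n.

96

Compute 298^80 mod 523 = 476, then multiply by 298 repeatedly:
  298^80=476  298^81=115  298^82=275  298^83=362  298^84=138
  298^85=330  298^86=16  298^87=61  298^88=396  298^89=333
  298^90=387  298^91=266  298^92=295  298^93=46  298^94=110
  298^95=354  298^96=369
Found 369 at exponent 96.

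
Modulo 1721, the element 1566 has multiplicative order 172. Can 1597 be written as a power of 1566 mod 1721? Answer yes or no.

no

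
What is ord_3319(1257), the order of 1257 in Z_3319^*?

553

The order of 1257 must divide p − 1 = 3318 = 2 · 3 · 7 · 79.
Divisors: 1, 2, 3, 6, 7, 14, 21, 42, 79, 158, 237, 474, 553, 1106, 1659, 3318.
Check each in increasing order: 1257^1 ≡ 1257;  1257^2 ≡ 205;  1257^3 ≡ 2122;  1257^6 ≡ 2320;  1257^7 ≡ 2158;  1257^14 ≡ 407;  1257^21 ≡ 2090;  1257^42 ≡ 296;  1257^79 ≡ 21;  1257^158 ≡ 441;  1257^237 ≡ 2623;  1257^474 ≡ 3161;  1257^553 ≡ 1.
Smallest exponent giving 1 is 553.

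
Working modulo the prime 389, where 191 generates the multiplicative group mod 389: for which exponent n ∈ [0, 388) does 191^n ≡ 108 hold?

187

Baby-step giant-step with m = ceil(sqrt(388)) = 20.
Baby table (191^j mod 389 for j=0..19):
  0:1  1:191  2:304  3:103  4:223  5:192  6:106  7:18
  8:326  9:26  10:298  11:124  12:344  13:352  14:324  15:33
  16:79  17:307  18:287  19:357
Giant step factor: 191^(-20) ≡ 66 (mod 389).
Scan 108·66^i mod 389 for i = 0, 1, …:
  i=0: 108   i=1: 126   i=2: 147   i=3: 366
  i=4: 38   i=5: 174   i=6: 203   i=7: 172
  i=8: 71   i=9: 18
Match at i=9, j=7: n = 9·20 + 7 = 187.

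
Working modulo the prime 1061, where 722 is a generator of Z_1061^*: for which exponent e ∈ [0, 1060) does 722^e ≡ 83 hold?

770

Baby-step giant-step with m = ceil(sqrt(1060)) = 33.
Baby table (722^j mod 1061 for j=0..32):
  0:1  1:722  2:333  3:640  4:545  5:920  6:54  7:792
  8:1006  9:608  10:783  11:874  12:794  13:328  14:213  15:1002
  16:903  17:512  18:436  19:736  20:892  21:1058  22:1017  23:62
  24:202  25:487  26:423  27:899  28:807  29:165  30:298  31:834
  32:561
Giant step factor: 722^(-33) ≡ 657 (mod 1061).
Scan 83·657^i mod 1061 for i = 0, 1, …:
  i=0: 83   i=1: 420   i=2: 80   i=3: 571
  i=4: 614   i=5: 218   i=6: 1052   i=7: 453
  i=8: 541   i=9: 2     …   i=22: 875
  i=23: 874
Match at i=23, j=11: e = 23·33 + 11 = 770.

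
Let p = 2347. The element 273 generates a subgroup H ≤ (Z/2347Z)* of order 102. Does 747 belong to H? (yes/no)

yes

747 ∈ ⟨273⟩ iff 747^102 ≡ 1 (mod 2347), since |⟨273⟩| = 102.
747^102 mod 2347 = 1.
Since 1 = 1, 747 lies in the subgroup.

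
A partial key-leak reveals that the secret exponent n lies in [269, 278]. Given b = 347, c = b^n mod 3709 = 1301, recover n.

278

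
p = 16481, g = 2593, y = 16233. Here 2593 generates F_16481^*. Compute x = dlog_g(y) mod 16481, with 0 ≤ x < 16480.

868

Baby-step giant-step with m = ceil(sqrt(16480)) = 129.
Baby table (2593^j mod 16481 for j=0..128):
  0:1  1:2593  2:15882  3:12488  4:12700  5:2062  6:6922  7:937
  8:6934  9:15572  10:16227  11:618  12:3817  13:8881  14:4476  15:3644
  16:5279  17:9217  18:2231  19:152  20:15073  21:7838  22:2861  23:2123
  24:285  25:13841  26:10576  27:15665  28:10161  29:10835  30:11531  31:3349
  32:14951  33:4631  34:10015  35:11320  36:99  37:9492  38:6623  39:237
  40:4744  41:6366  42:9557  43:10358  44:10745  45:8895  46:7816  47:11739
  48:15301  49:5726  50:14618  51:14655  52:11710  53:6028  54:6616  55:15048
  56:8937  57:1355  58:3062  59:12405  60:11734  61:2336  62:8721  63:1621
  64:598  65:1400  66:4380  67:1931  68:13340  69:13482  70:2625  71:16453
  72:9801  73:291  74:12918  75:6982  76:8188  77:3956  78:6726  79:3620
  80:8971  81:7112  82:15658  83:8491  84:15028  85:6520  86:13335  87:517
  88:5620  89:3456  90:12225  91:6462  92:11270  93:2297  94:6480  95:8501
  96:7996  97:530  98:6367  99:12150  100:9759  101:6752  102:5114  103:9878
  104:2180  105:16238  106:12660  107:13709  108:14401  109:12328  110:9845  111:15497
  112:3043  113:12581  114:6634  115:12279  116:14636  117:11886  118:928  119:78
  120:4482  121:2721  122:1685  123:1740  124:12507  125:12524  126:7162  127:13460
  128:11503
Giant step factor: 2593^(-129) ≡ 663 (mod 16481).
Scan 16233·663^i mod 16481 for i = 0, 1, …:
  i=0: 16233   i=1: 386   i=2: 8703   i=3: 1739
  i=4: 15768   i=5: 5230   i=6: 6480
Match at i=6, j=94: x = 6·129 + 94 = 868.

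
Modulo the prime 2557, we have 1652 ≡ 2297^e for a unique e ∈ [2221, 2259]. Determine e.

2226

Compute 2297^2221 mod 2557 = 404, then multiply by 2297 repeatedly:
  2297^2221=404  2297^2222=2354  2297^2223=1640  2297^2224=619  2297^2225=151
  2297^2226=1652
Found 1652 at exponent 2226.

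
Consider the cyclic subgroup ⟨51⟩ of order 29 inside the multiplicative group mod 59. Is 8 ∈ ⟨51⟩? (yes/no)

8 ∈ ⟨51⟩ iff 8^29 ≡ 1 (mod 59), since |⟨51⟩| = 29.
8^29 mod 59 = 58.
Since 58 ≠ 1, 8 does not lie in the subgroup.

no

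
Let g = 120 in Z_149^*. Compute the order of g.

74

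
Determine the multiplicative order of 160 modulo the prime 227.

113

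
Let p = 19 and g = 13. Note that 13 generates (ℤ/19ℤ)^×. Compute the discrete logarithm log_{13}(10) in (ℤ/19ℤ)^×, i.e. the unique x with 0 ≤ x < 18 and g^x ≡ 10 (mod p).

7

Successive powers of 13 modulo 19:
  13^0=1  13^1=13  13^2=17  13^3=12  13^4=4  13^5=14
  13^6=11  13^7=10
So 13^7 ≡ 10 (mod 19), giving x = 7.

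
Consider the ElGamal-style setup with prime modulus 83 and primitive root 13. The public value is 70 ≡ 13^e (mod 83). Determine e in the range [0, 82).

42

Baby-step giant-step with m = ceil(sqrt(82)) = 10.
Baby table (13^j mod 83 for j=0..9):
  0:1  1:13  2:3  3:39  4:9  5:34  6:27  7:19
  8:81  9:57
Giant step factor: 13^(-10) ≡ 69 (mod 83).
Scan 70·69^i mod 83 for i = 0, 1, …:
  i=0: 70   i=1: 16   i=2: 25   i=3: 65
  i=4: 3
Match at i=4, j=2: e = 4·10 + 2 = 42.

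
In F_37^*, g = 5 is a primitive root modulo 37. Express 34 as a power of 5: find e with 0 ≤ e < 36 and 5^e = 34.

16

Successive powers of 5 modulo 37:
  5^0=1  5^1=5  5^2=25  5^3=14  5^4=33  5^5=17
  5^6=11  5^7=18  5^8=16  5^9=6  5^10=30  5^11=2
  5^12=10  5^13=13  5^14=28  5^15=29  5^16=34
So 5^16 ≡ 34 (mod 37), giving e = 16.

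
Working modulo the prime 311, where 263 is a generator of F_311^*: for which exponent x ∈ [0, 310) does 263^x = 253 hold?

244

Baby-step giant-step with m = ceil(sqrt(310)) = 18.
Baby table (263^j mod 311 for j=0..17):
  0:1  1:263  2:127  3:124  4:268  5:198  6:137  7:266
  8:294  9:194  10:18  11:69  12:109  13:55  14:159  15:143
  16:289  17:123
Giant step factor: 263^(-18) ≡ 249 (mod 311).
Scan 253·249^i mod 311 for i = 0, 1, …:
  i=0: 253   i=1: 175   i=2: 35   i=3: 7
  i=4: 188   i=5: 162   i=6: 219   i=7: 106
  i=8: 270   i=9: 54   i=10: 73   i=11: 139
  i=12: 90   i=13: 18
Match at i=13, j=10: x = 13·18 + 10 = 244.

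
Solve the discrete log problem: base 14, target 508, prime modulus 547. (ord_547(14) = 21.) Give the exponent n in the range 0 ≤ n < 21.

20

Successive powers of 14 modulo 547:
  14^0=1  14^1=14  14^2=196  14^3=9  14^4=126  14^5=123
  14^6=81  14^7=40  14^8=13  14^9=182  14^10=360  14^11=117
  14^12=544  14^13=505  14^14=506  14^15=520  14^16=169  14^17=178
  14^18=304  14^19=427  14^20=508
So 14^20 ≡ 508 (mod 547), giving n = 20.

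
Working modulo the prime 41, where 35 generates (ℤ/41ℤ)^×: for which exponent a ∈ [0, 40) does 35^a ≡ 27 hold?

25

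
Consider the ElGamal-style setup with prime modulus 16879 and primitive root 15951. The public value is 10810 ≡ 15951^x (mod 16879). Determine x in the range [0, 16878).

6255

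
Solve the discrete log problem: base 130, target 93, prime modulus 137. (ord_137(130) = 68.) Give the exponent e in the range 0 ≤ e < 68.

Baby-step giant-step with m = ceil(sqrt(68)) = 9.
Baby table (130^j mod 137 for j=0..8):
  0:1  1:130  2:49  3:68  4:72  5:44  6:103  7:101
  8:115
Giant step factor: 130^(-9) ≡ 129 (mod 137).
Scan 93·129^i mod 137 for i = 0, 1, …:
  i=0: 93   i=1: 78   i=2: 61   i=3: 60
  i=4: 68
Match at i=4, j=3: e = 4·9 + 3 = 39.

39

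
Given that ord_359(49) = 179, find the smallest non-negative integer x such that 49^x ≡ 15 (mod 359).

152

Baby-step giant-step with m = ceil(sqrt(179)) = 14.
Baby table (49^j mod 359 for j=0..13):
  0:1  1:49  2:247  3:256  4:338  5:48  6:198  7:9
  8:82  9:69  10:150  11:170  12:73  13:346
Giant step factor: 49^(-14) ≡ 164 (mod 359).
Scan 15·164^i mod 359 for i = 0, 1, …:
  i=0: 15   i=1: 306   i=2: 283   i=3: 101
  i=4: 50   i=5: 302   i=6: 345   i=7: 217
  i=8: 47   i=9: 169   i=10: 73
Match at i=10, j=12: x = 10·14 + 12 = 152.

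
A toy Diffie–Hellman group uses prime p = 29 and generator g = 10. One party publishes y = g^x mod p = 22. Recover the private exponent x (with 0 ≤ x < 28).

Successive powers of 10 modulo 29:
  10^0=1  10^1=10  10^2=13  10^3=14  10^4=24  10^5=8
  10^6=22
So 10^6 ≡ 22 (mod 29), giving x = 6.

6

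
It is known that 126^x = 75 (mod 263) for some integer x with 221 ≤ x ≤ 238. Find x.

Compute 126^221 mod 263 = 123, then multiply by 126 repeatedly:
  126^221=123  126^222=244  126^223=236  126^224=17  126^225=38
  126^226=54  126^227=229  126^228=187  126^229=155  126^230=68
  126^231=152  126^232=216  126^233=127  126^234=222  126^235=94
  126^236=9  126^237=82  126^238=75
Found 75 at exponent 238.

238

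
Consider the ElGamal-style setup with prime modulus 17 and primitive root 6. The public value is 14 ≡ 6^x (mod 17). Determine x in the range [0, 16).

7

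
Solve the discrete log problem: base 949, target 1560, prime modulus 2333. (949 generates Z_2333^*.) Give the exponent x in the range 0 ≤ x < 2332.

Baby-step giant-step with m = ceil(sqrt(2332)) = 49.
Baby table (949^j mod 2333 for j=0..48):
  0:1  1:949  2:63  3:1462  4:1636  5:1119  6:416  7:507
  8:545  9:1612  10:1673  11:1237  12:414  13:942  14:419  15:1021
  16:734  17:1332  18:1915  19:2261  20:1662  21:130  22:2054  23:1191
  24:1087  25:377  26:824  27:421  28:586  29:860  30:1923  31:521
  32:2166  33:161  34:1144  35:811  36:2082  37:2100  38:518  39:1652
  40:2305  41:1424  42:569  43:1058  44:852  45:1330  46:17  47:2135
  48:1071
Giant step factor: 949^(-49) ≡ 819 (mod 2333).
Scan 1560·819^i mod 2333 for i = 0, 1, …:
  i=0: 1560   i=1: 1489   i=2: 1665   i=3: 1163
  i=4: 633   i=5: 501   i=6: 2044   i=7: 1275
  i=8: 1374   i=9: 800     …   i=30: 399
  i=31: 161
Match at i=31, j=33: x = 31·49 + 33 = 1552.

1552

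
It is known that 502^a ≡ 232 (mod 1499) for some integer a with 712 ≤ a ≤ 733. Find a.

717

Compute 502^712 mod 1499 = 149, then multiply by 502 repeatedly:
  502^712=149  502^713=1347  502^714=145  502^715=838  502^716=956
  502^717=232
Found 232 at exponent 717.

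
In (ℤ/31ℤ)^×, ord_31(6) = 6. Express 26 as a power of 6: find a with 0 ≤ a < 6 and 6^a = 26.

5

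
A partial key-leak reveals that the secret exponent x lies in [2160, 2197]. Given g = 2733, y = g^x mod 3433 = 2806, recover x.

Compute 2733^2160 mod 3433 = 2354, then multiply by 2733 repeatedly:
  2733^2160=2354  2733^2161=40  2733^2162=2897  2733^2163=1003  2733^2164=1665
  2733^2165=1720  2733^2166=983  2733^2167=1933  2733^2168=2935  2733^2169=1867
  2733^2170=1073  2733^2171=727  2733^2172=2617  2733^2173=1322  2733^2174=1510
  2733^2175=364  2733^2176=2675  2733^2177=1918  2733^2178=3136  2733^2179=1920
  2733^2180=1736  2733^2181=82  2733^2182=961  2733^2183=168  2733^2184=2555
  2733^2185=93  2733^2186=127  2733^2187=358  2733^2188=9  2733^2189=566
  2733^2190=2028  2733^2191=1662  2733^2192=387  2733^2193=307  2733^2194=1379
  2733^2195=2806
Found 2806 at exponent 2195.

2195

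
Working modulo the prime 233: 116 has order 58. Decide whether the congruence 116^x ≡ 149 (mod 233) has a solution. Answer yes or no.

no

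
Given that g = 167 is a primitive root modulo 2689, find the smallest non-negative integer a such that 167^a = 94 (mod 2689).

1155

Baby-step giant-step with m = ceil(sqrt(2688)) = 52.
Baby table (167^j mod 2689 for j=0..51):
  0:1  1:167  2:999  3:115  4:382  5:1947  6:2469  7:906
  8:718  9:1590  10:2008  11:1900  12:2687  13:2355  14:691  15:2459
  16:1925  17:1484  18:440  19:877  20:1253  21:2198  22:1362  23:1578
  24:4  25:668  26:1307  27:460  28:1528  29:2410  30:1809  31:935
  32:183  33:982  34:2654  35:2222  36:2681  37:1353  38:75  39:1769
  40:2322  41:558  42:1760  43:819  44:2323  45:725  46:70  47:934
  48:16  49:2672  50:2539  51:1840
Giant step factor: 167^(-52) ≡ 1154 (mod 2689).
Scan 94·1154^i mod 2689 for i = 0, 1, …:
  i=0: 94   i=1: 916   i=2: 287   i=3: 451
  i=4: 1477   i=5: 2321   i=6: 190   i=7: 1451
  i=8: 1896   i=9: 1827     …   i=21: 1698
  i=22: 1900
Match at i=22, j=11: a = 22·52 + 11 = 1155.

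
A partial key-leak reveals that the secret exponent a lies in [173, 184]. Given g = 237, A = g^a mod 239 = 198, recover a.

Compute 237^173 mod 239 = 47, then multiply by 237 repeatedly:
  237^173=47  237^174=145  237^175=188  237^176=102  237^177=35
  237^178=169  237^179=140  237^180=198
Found 198 at exponent 180.

180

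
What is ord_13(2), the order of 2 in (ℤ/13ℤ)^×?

The order of 2 must divide p − 1 = 12 = 2^2 · 3.
Divisors: 1, 2, 3, 4, 6, 12.
Check each in increasing order: 2^1 ≡ 2;  2^2 ≡ 4;  2^3 ≡ 8;  2^4 ≡ 3;  2^6 ≡ 12;  2^12 ≡ 1.
Smallest exponent giving 1 is 12.

12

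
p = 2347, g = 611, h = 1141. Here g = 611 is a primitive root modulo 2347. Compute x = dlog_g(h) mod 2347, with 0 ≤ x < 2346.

194

Baby-step giant-step with m = ceil(sqrt(2346)) = 49.
Baby table (611^j mod 2347 for j=0..48):
  0:1  1:611  2:148  3:1242  4:781  5:750  6:585  7:691
  8:2088  9:1347  10:1567  11:2208  12:1910  13:551  14:1040  15:1750
  16:1365  17:830  18:178  19:796  20:527  21:458  22:545  23:2068
  24:862  25:954  26:838  27:372  28:1980  29:1075  30:2012  31:1851
  32:2054  33:1696  34:1229  35:2226  36:1173  37:868  38:2273  39:1726
  40:783  41:1972  42:881  43:828  44:1303  45:500  46:390  47:1243
  48:1392
Giant step factor: 611^(-49) ≡ 1231 (mod 2347).
Scan 1141·1231^i mod 2347 for i = 0, 1, …:
  i=0: 1141   i=1: 1065   i=2: 1389   i=3: 1243
Match at i=3, j=47: x = 3·49 + 47 = 194.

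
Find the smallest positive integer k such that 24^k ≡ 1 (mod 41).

The order of 24 must divide p − 1 = 40 = 2^3 · 5.
Divisors: 1, 2, 4, 5, 8, 10, 20, 40.
Check each in increasing order: 24^1 ≡ 24;  24^2 ≡ 2;  24^4 ≡ 4;  24^5 ≡ 14;  24^8 ≡ 16;  24^10 ≡ 32;  24^20 ≡ 40;  24^40 ≡ 1.
Smallest exponent giving 1 is 40.

40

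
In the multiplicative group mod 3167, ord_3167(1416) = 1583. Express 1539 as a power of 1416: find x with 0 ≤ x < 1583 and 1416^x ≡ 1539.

328

Baby-step giant-step with m = ceil(sqrt(1583)) = 40.
Baby table (1416^j mod 3167 for j=0..39):
  0:1  1:1416  2:345  3:802  4:1846  5:1161  6:303  7:1503
  8:24  9:2314  10:1946  11:246  12:3133  13:2528  14:938  15:1235
  16:576  17:1697  18:2366  19:2737  20:2351  21:499  22:343  23:1137
  24:1156  25:2724  26:2945  27:2348  28:2585  29:2475  30:1898  31:1952
  32:2408  33:2036  34:1006  35:2513  36:1867  37:2394  38:1214  39:2510
Giant step factor: 1416^(-40) ≡ 826 (mod 3167).
Scan 1539·826^i mod 3167 for i = 0, 1, …:
  i=0: 1539   i=1: 1247   i=2: 747   i=3: 2624
  i=4: 1196   i=5: 2959   i=6: 2377   i=7: 3029
  i=8: 24
Match at i=8, j=8: x = 8·40 + 8 = 328.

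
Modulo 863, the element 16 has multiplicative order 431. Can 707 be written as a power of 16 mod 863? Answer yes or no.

yes

707 ∈ ⟨16⟩ iff 707^431 ≡ 1 (mod 863), since |⟨16⟩| = 431.
707^431 mod 863 = 1.
Since 1 = 1, 707 lies in the subgroup.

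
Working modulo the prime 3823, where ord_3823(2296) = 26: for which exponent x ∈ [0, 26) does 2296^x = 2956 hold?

Successive powers of 2296 modulo 3823:
  2296^0=1  2296^1=2296  2296^2=3522  2296^3=867  2296^4=2672  2296^5=2820
  2296^6=2381  2296^7=3709  2296^8=2043  2296^9=3730  2296^10=560  2296^11=1232
  2296^12=3475  2296^13=3822  2296^14=1527  2296^15=301  2296^16=2956
So 2296^16 ≡ 2956 (mod 3823), giving x = 16.

16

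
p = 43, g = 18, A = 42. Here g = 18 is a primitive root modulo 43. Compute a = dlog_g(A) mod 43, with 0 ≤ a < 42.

21

Baby-step giant-step with m = ceil(sqrt(42)) = 7.
Baby table (18^j mod 43 for j=0..6):
  0:1  1:18  2:23  3:27  4:13  5:19  6:41
Giant step factor: 18^(-7) ≡ 37 (mod 43).
Scan 42·37^i mod 43 for i = 0, 1, …:
  i=0: 42   i=1: 6   i=2: 7   i=3: 1
Match at i=3, j=0: a = 3·7 + 0 = 21.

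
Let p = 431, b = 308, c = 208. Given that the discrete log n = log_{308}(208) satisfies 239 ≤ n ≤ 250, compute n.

243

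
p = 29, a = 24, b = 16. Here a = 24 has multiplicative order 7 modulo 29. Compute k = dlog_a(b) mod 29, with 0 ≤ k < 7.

Successive powers of 24 modulo 29:
  24^0=1  24^1=24  24^2=25  24^3=20  24^4=16
So 24^4 ≡ 16 (mod 29), giving k = 4.

4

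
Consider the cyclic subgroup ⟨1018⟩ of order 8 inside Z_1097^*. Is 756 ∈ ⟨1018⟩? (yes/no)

yes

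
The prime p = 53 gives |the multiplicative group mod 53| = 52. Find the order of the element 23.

4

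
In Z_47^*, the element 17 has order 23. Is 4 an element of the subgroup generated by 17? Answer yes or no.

⟨17⟩ has order 23; its elements mod 47 are {1, 2, 3, 4, 6, 7, 8, 9, 12, 14, 16, 17, 18, 21, 24, 25, 27, 28, 32, 34, 36, 37, 42}.
4 is in this set.

yes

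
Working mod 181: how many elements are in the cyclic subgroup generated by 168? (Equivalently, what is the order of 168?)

90

The order of 168 must divide p − 1 = 180 = 2^2 · 3^2 · 5.
Divisors: 1, 2, 3, 4, 5, 6, 9, 10, 12, 15, 18, 20, 30, 36, 45, 60, 90, 180.
Check each in increasing order: 168^1 ≡ 168;  168^2 ≡ 169;  168^3 ≡ 156;  168^4 ≡ 144;  168^5 ≡ 119;  168^6 ≡ 82;  168^9 ≡ 122;  168^10 ≡ 43;  168^12 ≡ 27;  168^15 ≡ 49;  168^18 ≡ 42;  168^20 ≡ 39;  168^30 ≡ 48;  168^36 ≡ 135;  168^45 ≡ 180;  168^60 ≡ 132;  168^90 ≡ 1.
Smallest exponent giving 1 is 90.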